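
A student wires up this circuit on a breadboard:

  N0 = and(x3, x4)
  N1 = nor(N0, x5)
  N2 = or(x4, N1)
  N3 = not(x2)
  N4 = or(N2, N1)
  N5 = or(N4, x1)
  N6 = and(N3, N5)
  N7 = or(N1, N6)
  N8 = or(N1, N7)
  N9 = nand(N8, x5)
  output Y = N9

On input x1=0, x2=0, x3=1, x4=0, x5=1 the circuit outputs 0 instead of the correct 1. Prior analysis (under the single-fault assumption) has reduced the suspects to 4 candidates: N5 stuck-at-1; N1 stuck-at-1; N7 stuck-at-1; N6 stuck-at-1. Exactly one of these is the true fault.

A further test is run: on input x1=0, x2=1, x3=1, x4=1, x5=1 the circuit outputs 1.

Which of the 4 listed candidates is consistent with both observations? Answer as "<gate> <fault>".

Evaluate each candidate on input x1=0, x2=1, x3=1, x4=1, x5=1:
  N5 stuck-at-1: N0=1, N1=0, N2=1, N3=0, N4=1, N5=1 [stuck-at-1], N6=0, N7=0, N8=0, N9=1 → 1 — matches
  N1 stuck-at-1: N0=1, N1=1 [stuck-at-1], N2=1, N3=0, N4=1, N5=1, N6=0, N7=1, N8=1, N9=0 → 0 — eliminated
  N7 stuck-at-1: N0=1, N1=0, N2=1, N3=0, N4=1, N5=1, N6=0, N7=1 [stuck-at-1], N8=1, N9=0 → 0 — eliminated
  N6 stuck-at-1: N0=1, N1=0, N2=1, N3=0, N4=1, N5=1, N6=1 [stuck-at-1], N7=1, N8=1, N9=0 → 0 — eliminated
Only N5 stuck-at-1 reproduces the observed 1.

N5 stuck-at-1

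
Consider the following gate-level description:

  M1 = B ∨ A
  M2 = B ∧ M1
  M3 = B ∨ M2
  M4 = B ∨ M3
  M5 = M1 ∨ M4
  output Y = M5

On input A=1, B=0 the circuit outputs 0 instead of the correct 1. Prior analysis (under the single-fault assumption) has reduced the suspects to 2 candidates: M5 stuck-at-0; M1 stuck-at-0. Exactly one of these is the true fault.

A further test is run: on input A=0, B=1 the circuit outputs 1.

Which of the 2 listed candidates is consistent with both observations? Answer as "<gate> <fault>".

Evaluate each candidate on input A=0, B=1:
  M5 stuck-at-0: M1=1, M2=1, M3=1, M4=1, M5=0 [stuck-at-0] → 0 — eliminated
  M1 stuck-at-0: M1=0 [stuck-at-0], M2=0, M3=1, M4=1, M5=1 → 1 — matches
Only M1 stuck-at-0 reproduces the observed 1.

M1 stuck-at-0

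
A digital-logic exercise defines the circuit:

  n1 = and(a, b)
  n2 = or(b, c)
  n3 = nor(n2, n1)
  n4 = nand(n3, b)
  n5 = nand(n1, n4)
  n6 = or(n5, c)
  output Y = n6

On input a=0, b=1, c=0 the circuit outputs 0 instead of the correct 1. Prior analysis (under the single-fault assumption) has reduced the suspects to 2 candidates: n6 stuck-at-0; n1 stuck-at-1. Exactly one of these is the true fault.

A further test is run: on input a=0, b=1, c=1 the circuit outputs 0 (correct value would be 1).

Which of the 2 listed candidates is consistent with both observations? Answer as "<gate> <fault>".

n6 stuck-at-0

Evaluate each candidate on input a=0, b=1, c=1:
  n6 stuck-at-0: n1=0, n2=1, n3=0, n4=1, n5=1, n6=0 [stuck-at-0] → 0 — matches
  n1 stuck-at-1: n1=1 [stuck-at-1], n2=1, n3=0, n4=1, n5=0, n6=1 → 1 — eliminated
Only n6 stuck-at-0 reproduces the observed 0.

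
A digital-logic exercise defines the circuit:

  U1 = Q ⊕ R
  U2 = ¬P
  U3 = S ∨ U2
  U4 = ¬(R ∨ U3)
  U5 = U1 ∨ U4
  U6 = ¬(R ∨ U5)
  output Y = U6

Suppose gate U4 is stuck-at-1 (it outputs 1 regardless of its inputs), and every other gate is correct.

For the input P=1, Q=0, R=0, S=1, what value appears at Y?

Propagate with U4 forced: U1=0, U2=0, U3=1, U4=1 [stuck-at-1], U5=1, U6=0.
So Y = 0. (Without the fault it would be 1.)

0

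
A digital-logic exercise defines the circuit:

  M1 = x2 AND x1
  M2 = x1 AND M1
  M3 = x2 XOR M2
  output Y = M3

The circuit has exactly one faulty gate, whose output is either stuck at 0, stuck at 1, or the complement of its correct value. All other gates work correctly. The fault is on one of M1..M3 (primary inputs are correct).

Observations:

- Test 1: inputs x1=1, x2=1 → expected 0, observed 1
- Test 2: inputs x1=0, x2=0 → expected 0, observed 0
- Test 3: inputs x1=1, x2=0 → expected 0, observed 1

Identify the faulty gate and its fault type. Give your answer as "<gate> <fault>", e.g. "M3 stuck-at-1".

M1 inverted output

Fault-free values for test 1 (x1=1, x2=1): M1=1, M2=1, M3=0, giving Y=0. Observed 1.
Test 1: faults giving observed 1 are {M1 stuck-at-0, M1 inverted output, M2 stuck-at-0, M2 inverted output, M3 stuck-at-1, M3 inverted output}.
Test 2 (x1=0, x2=0): fault-free M1=0, M2=0, M3=0 → 0; observed 0. Eliminates M2 inverted output, M3 stuck-at-1, M3 inverted output.
Test 3 (x1=1, x2=0): fault-free M1=0, M2=0, M3=0 → 0; observed 1. Eliminates M1 stuck-at-0, M2 stuck-at-0.
Only M1 inverted output is consistent with every test.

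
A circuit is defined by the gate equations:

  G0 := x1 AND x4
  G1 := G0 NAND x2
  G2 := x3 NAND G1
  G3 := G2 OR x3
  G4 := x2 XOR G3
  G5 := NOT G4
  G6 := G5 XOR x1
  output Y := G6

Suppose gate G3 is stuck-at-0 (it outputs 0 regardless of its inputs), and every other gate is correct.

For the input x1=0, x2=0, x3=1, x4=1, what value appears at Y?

1

Propagate with G3 forced: G0=0, G1=1, G2=0, G3=0 [stuck-at-0], G4=0, G5=1, G6=1.
So Y = 1. (Without the fault it would be 0.)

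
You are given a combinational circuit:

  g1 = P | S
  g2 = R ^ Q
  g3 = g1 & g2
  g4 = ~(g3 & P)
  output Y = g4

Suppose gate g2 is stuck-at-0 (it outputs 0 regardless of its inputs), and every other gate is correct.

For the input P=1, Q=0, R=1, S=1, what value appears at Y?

Propagate with g2 forced: g1=1, g2=0 [stuck-at-0], g3=0, g4=1.
So Y = 1. (Without the fault it would be 0.)

1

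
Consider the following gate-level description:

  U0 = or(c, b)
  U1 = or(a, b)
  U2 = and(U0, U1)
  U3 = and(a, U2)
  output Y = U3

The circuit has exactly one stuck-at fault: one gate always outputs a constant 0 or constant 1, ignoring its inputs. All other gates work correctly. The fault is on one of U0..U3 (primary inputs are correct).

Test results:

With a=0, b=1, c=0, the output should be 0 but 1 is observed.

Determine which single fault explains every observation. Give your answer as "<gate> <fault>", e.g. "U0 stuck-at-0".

U3 stuck-at-1

Fault-free values for test 1 (a=0, b=1, c=0): U0=1, U1=1, U2=1, U3=0, giving Y=0. Observed 1.
Test 1: faults giving observed 1 are {U3 stuck-at-1}.
Only U3 stuck-at-1 is consistent with every test.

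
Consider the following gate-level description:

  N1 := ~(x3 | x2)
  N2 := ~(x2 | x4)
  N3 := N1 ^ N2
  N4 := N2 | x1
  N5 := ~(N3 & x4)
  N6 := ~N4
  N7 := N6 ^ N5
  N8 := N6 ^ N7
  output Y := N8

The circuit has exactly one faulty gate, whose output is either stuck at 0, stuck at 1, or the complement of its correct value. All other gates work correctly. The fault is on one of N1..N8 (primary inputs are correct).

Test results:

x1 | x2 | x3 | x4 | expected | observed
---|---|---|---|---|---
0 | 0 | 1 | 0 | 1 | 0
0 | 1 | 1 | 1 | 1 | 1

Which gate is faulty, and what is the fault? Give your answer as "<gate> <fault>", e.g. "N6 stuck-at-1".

Fault-free values for test 1 (x1=0, x2=0, x3=1, x4=0): N1=0, N2=1, N3=1, N4=1, N5=1, N6=0, N7=1, N8=1, giving Y=1. Observed 0.
Test 1: faults giving observed 0 are {N5 stuck-at-0, N5 inverted output, N7 stuck-at-0, N7 inverted output, N8 stuck-at-0, N8 inverted output}.
Test 2 (x1=0, x2=1, x3=1, x4=1): fault-free N1=0, N2=0, N3=0, N4=0, N5=1, N6=1, N7=0, N8=1 → 1; observed 1. Eliminates N5 stuck-at-0, N5 inverted output, N7 inverted output, N8 stuck-at-0, N8 inverted output.
Only N7 stuck-at-0 is consistent with every test.

N7 stuck-at-0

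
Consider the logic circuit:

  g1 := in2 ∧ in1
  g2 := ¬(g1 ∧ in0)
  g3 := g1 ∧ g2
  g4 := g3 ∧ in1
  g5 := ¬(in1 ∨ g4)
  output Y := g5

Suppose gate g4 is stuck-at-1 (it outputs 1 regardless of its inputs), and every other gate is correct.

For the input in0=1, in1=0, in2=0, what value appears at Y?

0

Propagate with g4 forced: g1=0, g2=1, g3=0, g4=1 [stuck-at-1], g5=0.
So Y = 0. (Without the fault it would be 1.)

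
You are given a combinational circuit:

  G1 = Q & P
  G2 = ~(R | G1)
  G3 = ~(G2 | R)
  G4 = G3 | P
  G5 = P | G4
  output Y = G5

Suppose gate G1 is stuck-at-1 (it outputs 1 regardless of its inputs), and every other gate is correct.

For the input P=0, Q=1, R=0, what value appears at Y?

Propagate with G1 forced: G1=1 [stuck-at-1], G2=0, G3=1, G4=1, G5=1.
So Y = 1. (Without the fault it would be 0.)

1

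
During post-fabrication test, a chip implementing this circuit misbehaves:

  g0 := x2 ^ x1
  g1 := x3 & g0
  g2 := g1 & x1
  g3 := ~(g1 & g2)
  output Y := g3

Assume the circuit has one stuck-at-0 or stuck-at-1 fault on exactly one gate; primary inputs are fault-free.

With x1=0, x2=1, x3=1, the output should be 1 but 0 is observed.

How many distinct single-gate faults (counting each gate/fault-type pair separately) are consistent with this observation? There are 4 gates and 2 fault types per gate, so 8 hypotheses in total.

2

Fault-free: g0=1, g1=1, g2=0, g3=1 → 1. Observed 0.
  g0 stuck-at-0: output 1 ✗
  g0 stuck-at-1: output 1 ✗
  g1 stuck-at-0: output 1 ✗
  g1 stuck-at-1: output 1 ✗
  g2 stuck-at-0: output 1 ✗
  g2 stuck-at-1: output 0 ✓
  g3 stuck-at-0: output 0 ✓
  g3 stuck-at-1: output 1 ✗
Consistent faults: {g2 stuck-at-1, g3 stuck-at-0} — 2 in all.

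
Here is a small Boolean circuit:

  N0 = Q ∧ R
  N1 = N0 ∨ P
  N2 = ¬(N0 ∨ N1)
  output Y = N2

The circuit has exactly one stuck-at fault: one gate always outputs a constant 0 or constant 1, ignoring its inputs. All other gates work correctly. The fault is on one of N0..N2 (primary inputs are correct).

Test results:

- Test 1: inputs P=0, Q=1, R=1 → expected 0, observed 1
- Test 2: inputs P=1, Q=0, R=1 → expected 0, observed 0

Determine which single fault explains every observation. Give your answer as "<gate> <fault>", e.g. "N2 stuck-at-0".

N0 stuck-at-0

Fault-free values for test 1 (P=0, Q=1, R=1): N0=1, N1=1, N2=0, giving Y=0. Observed 1.
Test 1: faults giving observed 1 are {N0 stuck-at-0, N2 stuck-at-1}.
Test 2 (P=1, Q=0, R=1): fault-free N0=0, N1=1, N2=0 → 0; observed 0. Eliminates N2 stuck-at-1.
Only N0 stuck-at-0 is consistent with every test.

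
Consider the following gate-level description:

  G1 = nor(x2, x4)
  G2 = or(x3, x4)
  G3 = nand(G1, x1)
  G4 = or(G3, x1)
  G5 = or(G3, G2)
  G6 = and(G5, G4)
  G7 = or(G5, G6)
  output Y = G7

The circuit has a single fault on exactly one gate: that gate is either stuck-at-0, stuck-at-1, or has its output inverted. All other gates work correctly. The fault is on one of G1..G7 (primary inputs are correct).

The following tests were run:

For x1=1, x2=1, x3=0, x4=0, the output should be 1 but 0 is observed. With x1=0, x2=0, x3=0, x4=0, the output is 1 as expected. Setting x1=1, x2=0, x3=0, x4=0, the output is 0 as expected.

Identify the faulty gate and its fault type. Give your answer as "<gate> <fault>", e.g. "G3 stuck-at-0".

G1 stuck-at-1

Fault-free values for test 1 (x1=1, x2=1, x3=0, x4=0): G1=0, G2=0, G3=1, G4=1, G5=1, G6=1, G7=1, giving Y=1. Observed 0.
Test 1: faults giving observed 0 are {G1 stuck-at-1, G1 inverted output, G3 stuck-at-0, G3 inverted output, G5 stuck-at-0, G5 inverted output, G7 stuck-at-0, G7 inverted output}.
Test 2 (x1=0, x2=0, x3=0, x4=0): fault-free G1=1, G2=0, G3=1, G4=1, G5=1, G6=1, G7=1 → 1; observed 1. Eliminates G3 stuck-at-0, G3 inverted output, G5 stuck-at-0, G5 inverted output, G7 stuck-at-0, G7 inverted output.
Test 3 (x1=1, x2=0, x3=0, x4=0): fault-free G1=1, G2=0, G3=0, G4=1, G5=0, G6=0, G7=0 → 0; observed 0. Eliminates G1 inverted output.
Only G1 stuck-at-1 is consistent with every test.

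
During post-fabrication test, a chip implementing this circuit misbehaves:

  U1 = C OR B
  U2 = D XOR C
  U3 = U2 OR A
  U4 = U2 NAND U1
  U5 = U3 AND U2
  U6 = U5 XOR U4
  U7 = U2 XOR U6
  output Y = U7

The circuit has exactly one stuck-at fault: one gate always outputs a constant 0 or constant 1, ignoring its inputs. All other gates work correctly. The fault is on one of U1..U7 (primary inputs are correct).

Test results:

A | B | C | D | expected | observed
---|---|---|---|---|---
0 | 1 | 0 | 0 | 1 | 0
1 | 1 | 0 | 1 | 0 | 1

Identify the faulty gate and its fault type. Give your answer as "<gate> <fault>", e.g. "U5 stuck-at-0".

Fault-free values for test 1 (A=0, B=1, C=0, D=0): U1=1, U2=0, U3=0, U4=1, U5=0, U6=1, U7=1, giving Y=1. Observed 0.
Test 1: faults giving observed 0 are {U2 stuck-at-1, U4 stuck-at-0, U5 stuck-at-1, U6 stuck-at-0, U7 stuck-at-0}.
Test 2 (A=1, B=1, C=0, D=1): fault-free U1=1, U2=1, U3=1, U4=0, U5=1, U6=1, U7=0 → 0; observed 1. Eliminates U2 stuck-at-1, U4 stuck-at-0, U5 stuck-at-1, U7 stuck-at-0.
Only U6 stuck-at-0 is consistent with every test.

U6 stuck-at-0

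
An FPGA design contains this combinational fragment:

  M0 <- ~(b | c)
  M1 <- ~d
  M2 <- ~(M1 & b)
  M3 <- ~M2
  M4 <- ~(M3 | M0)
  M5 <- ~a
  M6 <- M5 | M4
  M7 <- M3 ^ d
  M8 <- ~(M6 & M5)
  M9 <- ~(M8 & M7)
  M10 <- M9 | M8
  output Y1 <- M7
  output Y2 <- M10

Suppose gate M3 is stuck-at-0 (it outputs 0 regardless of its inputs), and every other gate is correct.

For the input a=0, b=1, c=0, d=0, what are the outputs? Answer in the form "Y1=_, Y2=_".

Y1=0, Y2=1

Propagate with M3 forced: M0=0, M1=1, M2=0, M3=0 [stuck-at-0], M4=1, M5=1, M6=1, M7=0, M8=0, M9=1, M10=1.
So the outputs are Y1=0, Y2=1. (Without the fault they would be Y1=1, Y2=1.)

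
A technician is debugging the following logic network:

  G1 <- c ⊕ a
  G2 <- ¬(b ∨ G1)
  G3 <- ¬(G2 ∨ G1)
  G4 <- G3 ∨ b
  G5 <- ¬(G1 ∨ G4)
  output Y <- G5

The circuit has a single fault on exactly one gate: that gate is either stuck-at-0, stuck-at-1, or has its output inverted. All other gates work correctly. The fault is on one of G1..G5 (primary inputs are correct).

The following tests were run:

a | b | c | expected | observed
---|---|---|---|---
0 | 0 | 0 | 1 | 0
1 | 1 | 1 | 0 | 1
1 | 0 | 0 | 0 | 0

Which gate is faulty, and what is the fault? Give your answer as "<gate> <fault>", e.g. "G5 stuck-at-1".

G4 inverted output

Fault-free values for test 1 (a=0, b=0, c=0): G1=0, G2=1, G3=0, G4=0, G5=1, giving Y=1. Observed 0.
Test 1: faults giving observed 0 are {G1 stuck-at-1, G1 inverted output, G2 stuck-at-0, G2 inverted output, G3 stuck-at-1, G3 inverted output, G4 stuck-at-1, G4 inverted output, G5 stuck-at-0, G5 inverted output}.
Test 2 (a=1, b=1, c=1): fault-free G1=0, G2=0, G3=1, G4=1, G5=0 → 0; observed 1. Eliminates G1 stuck-at-1, G1 inverted output, G2 stuck-at-0, G2 inverted output, G3 stuck-at-1, G3 inverted output, G4 stuck-at-1, G5 stuck-at-0.
Test 3 (a=1, b=0, c=0): fault-free G1=1, G2=0, G3=0, G4=0, G5=0 → 0; observed 0. Eliminates G5 inverted output.
Only G4 inverted output is consistent with every test.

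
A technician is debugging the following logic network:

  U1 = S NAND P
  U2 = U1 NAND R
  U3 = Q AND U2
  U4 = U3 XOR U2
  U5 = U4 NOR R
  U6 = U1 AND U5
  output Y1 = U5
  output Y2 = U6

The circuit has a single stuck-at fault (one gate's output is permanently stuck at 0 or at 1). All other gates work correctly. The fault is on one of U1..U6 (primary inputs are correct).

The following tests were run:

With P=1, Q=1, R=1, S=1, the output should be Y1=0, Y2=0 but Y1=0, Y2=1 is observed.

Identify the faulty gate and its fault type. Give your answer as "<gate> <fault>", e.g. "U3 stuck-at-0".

U6 stuck-at-1

Fault-free values for test 1 (P=1, Q=1, R=1, S=1): U1=0, U2=1, U3=1, U4=0, U5=0, U6=0, giving Y1=0, Y2=0. Observed Y1=0, Y2=1.
Test 1: faults giving observed Y1=0, Y2=1 are {U6 stuck-at-1}.
Only U6 stuck-at-1 is consistent with every test.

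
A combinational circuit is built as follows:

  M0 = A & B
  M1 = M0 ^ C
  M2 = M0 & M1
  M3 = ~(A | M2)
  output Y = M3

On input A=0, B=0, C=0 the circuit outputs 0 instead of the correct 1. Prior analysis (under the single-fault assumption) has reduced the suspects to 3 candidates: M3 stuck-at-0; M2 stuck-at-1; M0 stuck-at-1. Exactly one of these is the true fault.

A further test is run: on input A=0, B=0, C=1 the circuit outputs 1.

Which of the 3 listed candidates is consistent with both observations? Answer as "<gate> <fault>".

Evaluate each candidate on input A=0, B=0, C=1:
  M3 stuck-at-0: M0=0, M1=1, M2=0, M3=0 [stuck-at-0] → 0 — eliminated
  M2 stuck-at-1: M0=0, M1=1, M2=1 [stuck-at-1], M3=0 → 0 — eliminated
  M0 stuck-at-1: M0=1 [stuck-at-1], M1=0, M2=0, M3=1 → 1 — matches
Only M0 stuck-at-1 reproduces the observed 1.

M0 stuck-at-1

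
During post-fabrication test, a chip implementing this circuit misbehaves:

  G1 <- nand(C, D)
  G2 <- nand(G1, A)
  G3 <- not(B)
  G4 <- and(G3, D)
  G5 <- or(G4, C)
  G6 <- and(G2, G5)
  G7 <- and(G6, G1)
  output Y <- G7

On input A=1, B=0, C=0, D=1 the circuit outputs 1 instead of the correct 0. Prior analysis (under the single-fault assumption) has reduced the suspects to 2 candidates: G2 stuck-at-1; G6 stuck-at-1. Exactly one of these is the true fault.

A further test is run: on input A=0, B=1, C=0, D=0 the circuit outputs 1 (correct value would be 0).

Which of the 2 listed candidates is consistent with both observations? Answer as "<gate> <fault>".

G6 stuck-at-1

Evaluate each candidate on input A=0, B=1, C=0, D=0:
  G2 stuck-at-1: G1=1, G2=1 [stuck-at-1], G3=0, G4=0, G5=0, G6=0, G7=0 → 0 — eliminated
  G6 stuck-at-1: G1=1, G2=1, G3=0, G4=0, G5=0, G6=1 [stuck-at-1], G7=1 → 1 — matches
Only G6 stuck-at-1 reproduces the observed 1.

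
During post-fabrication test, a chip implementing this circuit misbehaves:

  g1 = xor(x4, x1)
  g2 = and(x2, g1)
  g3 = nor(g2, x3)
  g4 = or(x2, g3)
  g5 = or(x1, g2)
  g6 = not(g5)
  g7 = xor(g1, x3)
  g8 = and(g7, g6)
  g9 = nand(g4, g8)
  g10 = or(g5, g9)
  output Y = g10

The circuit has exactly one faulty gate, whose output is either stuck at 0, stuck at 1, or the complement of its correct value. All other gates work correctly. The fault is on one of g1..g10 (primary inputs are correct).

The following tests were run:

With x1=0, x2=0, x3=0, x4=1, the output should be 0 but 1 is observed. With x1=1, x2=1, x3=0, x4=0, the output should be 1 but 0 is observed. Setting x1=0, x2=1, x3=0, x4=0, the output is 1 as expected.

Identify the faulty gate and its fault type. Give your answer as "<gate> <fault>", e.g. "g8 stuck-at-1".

g5 inverted output

Fault-free values for test 1 (x1=0, x2=0, x3=0, x4=1): g1=1, g2=0, g3=1, g4=1, g5=0, g6=1, g7=1, g8=1, g9=0, g10=0, giving Y=0. Observed 1.
Test 1: faults giving observed 1 are {g1 stuck-at-0, g1 inverted output, g2 stuck-at-1, g2 inverted output, g3 stuck-at-0, g3 inverted output, g4 stuck-at-0, g4 inverted output, g5 stuck-at-1, g5 inverted output, g6 stuck-at-0, g6 inverted output, g7 stuck-at-0, g7 inverted output, g8 stuck-at-0, g8 inverted output, g9 stuck-at-1, g9 inverted output, g10 stuck-at-1, g10 inverted output}.
Test 2 (x1=1, x2=1, x3=0, x4=0): fault-free g1=1, g2=1, g3=0, g4=1, g5=1, g6=0, g7=1, g8=0, g9=1, g10=1 → 1; observed 0. Eliminates g1 stuck-at-0, g1 inverted output, g2 stuck-at-1, g2 inverted output, g3 stuck-at-0, g3 inverted output, g4 stuck-at-0, g4 inverted output, g5 stuck-at-1, g6 stuck-at-0, g6 inverted output, g7 stuck-at-0, g7 inverted output, g8 stuck-at-0, g8 inverted output, g9 stuck-at-1, g9 inverted output, g10 stuck-at-1.
Test 3 (x1=0, x2=1, x3=0, x4=0): fault-free g1=0, g2=0, g3=1, g4=1, g5=0, g6=1, g7=0, g8=0, g9=1, g10=1 → 1; observed 1. Eliminates g10 inverted output.
Only g5 inverted output is consistent with every test.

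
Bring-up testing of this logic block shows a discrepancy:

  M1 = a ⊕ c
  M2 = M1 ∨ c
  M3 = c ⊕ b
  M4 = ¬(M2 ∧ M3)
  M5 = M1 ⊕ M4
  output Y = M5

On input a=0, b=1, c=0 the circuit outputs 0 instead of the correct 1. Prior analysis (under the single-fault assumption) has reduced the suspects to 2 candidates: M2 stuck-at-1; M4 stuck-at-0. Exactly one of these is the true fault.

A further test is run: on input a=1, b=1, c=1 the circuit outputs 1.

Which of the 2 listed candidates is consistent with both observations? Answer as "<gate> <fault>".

M2 stuck-at-1

Evaluate each candidate on input a=1, b=1, c=1:
  M2 stuck-at-1: M1=0, M2=1 [stuck-at-1], M3=0, M4=1, M5=1 → 1 — matches
  M4 stuck-at-0: M1=0, M2=1, M3=0, M4=0 [stuck-at-0], M5=0 → 0 — eliminated
Only M2 stuck-at-1 reproduces the observed 1.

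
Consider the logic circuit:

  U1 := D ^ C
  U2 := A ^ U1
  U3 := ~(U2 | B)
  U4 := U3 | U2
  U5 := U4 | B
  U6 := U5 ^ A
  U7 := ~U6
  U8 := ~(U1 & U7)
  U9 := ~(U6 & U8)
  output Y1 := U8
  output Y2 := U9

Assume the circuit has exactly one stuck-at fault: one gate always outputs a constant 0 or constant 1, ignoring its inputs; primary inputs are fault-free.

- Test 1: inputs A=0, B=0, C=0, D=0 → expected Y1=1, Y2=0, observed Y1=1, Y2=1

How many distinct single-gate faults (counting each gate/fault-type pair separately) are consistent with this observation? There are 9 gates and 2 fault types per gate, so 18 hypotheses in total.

5

Fault-free: U1=0, U2=0, U3=1, U4=1, U5=1, U6=1, U7=0, U8=1, U9=0 → Y1=1, Y2=0. Observed Y1=1, Y2=1.
  U1: none of the 2 fault types match ✗
  U2: none of the 2 fault types match ✗
  U3: stuck-at-0 ✓; others ✗
  U4: stuck-at-0 ✓; others ✗
  U5: stuck-at-0 ✓; others ✗
  U6: stuck-at-0 ✓; others ✗
  U7: none of the 2 fault types match ✗
  U8: none of the 2 fault types match ✗
  U9: stuck-at-1 ✓; others ✗
Consistent faults: {U3 stuck-at-0, U4 stuck-at-0, U5 stuck-at-0, U6 stuck-at-0, U9 stuck-at-1} — 5 in all.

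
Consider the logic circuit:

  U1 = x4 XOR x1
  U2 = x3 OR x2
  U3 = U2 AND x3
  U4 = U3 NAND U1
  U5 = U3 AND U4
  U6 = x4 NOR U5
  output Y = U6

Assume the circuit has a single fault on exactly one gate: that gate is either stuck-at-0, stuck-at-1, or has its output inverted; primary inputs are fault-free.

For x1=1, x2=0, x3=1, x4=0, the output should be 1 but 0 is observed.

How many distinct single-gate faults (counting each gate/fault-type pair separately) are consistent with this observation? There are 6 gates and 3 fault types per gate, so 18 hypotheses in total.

8

Fault-free: U1=1, U2=1, U3=1, U4=0, U5=0, U6=1 → 1. Observed 0.
  U1: stuck-at-0, inverted output ✓; others ✗
  U2: none of the 3 fault types match ✗
  U3: none of the 3 fault types match ✗
  U4: stuck-at-1, inverted output ✓; others ✗
  U5: stuck-at-1, inverted output ✓; others ✗
  U6: stuck-at-0, inverted output ✓; others ✗
Consistent faults: {U1 stuck-at-0, U1 inverted output, U4 stuck-at-1, U4 inverted output, U5 stuck-at-1, U5 inverted output, U6 stuck-at-0, U6 inverted output} — 8 in all.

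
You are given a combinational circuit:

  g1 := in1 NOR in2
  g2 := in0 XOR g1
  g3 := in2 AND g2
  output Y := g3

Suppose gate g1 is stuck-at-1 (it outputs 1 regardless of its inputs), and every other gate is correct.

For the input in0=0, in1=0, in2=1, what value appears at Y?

Propagate with g1 forced: g1=1 [stuck-at-1], g2=1, g3=1.
So Y = 1. (Without the fault it would be 0.)

1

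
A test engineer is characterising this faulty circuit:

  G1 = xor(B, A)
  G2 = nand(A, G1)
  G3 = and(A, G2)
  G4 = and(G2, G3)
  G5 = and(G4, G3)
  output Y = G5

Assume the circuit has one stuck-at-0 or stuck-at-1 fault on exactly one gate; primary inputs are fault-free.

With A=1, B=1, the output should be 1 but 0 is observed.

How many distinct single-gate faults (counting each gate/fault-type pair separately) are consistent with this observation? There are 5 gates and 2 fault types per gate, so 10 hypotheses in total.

Fault-free: G1=0, G2=1, G3=1, G4=1, G5=1 → 1. Observed 0.
  G1 stuck-at-0: output 1 ✗
  G1 stuck-at-1: output 0 ✓
  G2 stuck-at-0: output 0 ✓
  G2 stuck-at-1: output 1 ✗
  G3 stuck-at-0: output 0 ✓
  G3 stuck-at-1: output 1 ✗
  G4 stuck-at-0: output 0 ✓
  G4 stuck-at-1: output 1 ✗
  G5 stuck-at-0: output 0 ✓
  G5 stuck-at-1: output 1 ✗
Consistent faults: {G1 stuck-at-1, G2 stuck-at-0, G3 stuck-at-0, G4 stuck-at-0, G5 stuck-at-0} — 5 in all.

5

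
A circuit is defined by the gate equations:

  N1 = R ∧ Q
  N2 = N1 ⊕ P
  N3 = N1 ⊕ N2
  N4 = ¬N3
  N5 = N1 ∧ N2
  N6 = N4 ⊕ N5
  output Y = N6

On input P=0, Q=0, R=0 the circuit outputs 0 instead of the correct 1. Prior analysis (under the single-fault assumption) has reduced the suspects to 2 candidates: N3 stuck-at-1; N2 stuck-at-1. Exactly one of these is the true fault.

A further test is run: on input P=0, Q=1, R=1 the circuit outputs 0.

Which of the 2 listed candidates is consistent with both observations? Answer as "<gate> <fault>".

Evaluate each candidate on input P=0, Q=1, R=1:
  N3 stuck-at-1: N1=1, N2=1, N3=1 [stuck-at-1], N4=0, N5=1, N6=1 → 1 — eliminated
  N2 stuck-at-1: N1=1, N2=1 [stuck-at-1], N3=0, N4=1, N5=1, N6=0 → 0 — matches
Only N2 stuck-at-1 reproduces the observed 0.

N2 stuck-at-1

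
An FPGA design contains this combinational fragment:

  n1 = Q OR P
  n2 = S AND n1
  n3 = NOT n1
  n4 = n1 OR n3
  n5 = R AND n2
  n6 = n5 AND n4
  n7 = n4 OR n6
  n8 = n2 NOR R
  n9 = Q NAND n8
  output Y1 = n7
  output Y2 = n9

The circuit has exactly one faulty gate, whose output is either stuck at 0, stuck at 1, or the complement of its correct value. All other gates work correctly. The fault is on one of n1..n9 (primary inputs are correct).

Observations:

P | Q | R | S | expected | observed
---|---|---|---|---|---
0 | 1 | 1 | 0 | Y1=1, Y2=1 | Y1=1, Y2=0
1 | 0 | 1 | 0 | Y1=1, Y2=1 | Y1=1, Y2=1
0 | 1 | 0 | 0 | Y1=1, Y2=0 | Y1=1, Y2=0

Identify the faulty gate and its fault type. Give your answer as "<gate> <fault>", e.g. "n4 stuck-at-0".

Fault-free values for test 1 (P=0, Q=1, R=1, S=0): n1=1, n2=0, n3=0, n4=1, n5=0, n6=0, n7=1, n8=0, n9=1, giving Y1=1, Y2=1. Observed Y1=1, Y2=0.
Test 1: faults giving observed Y1=1, Y2=0 are {n8 stuck-at-1, n8 inverted output, n9 stuck-at-0, n9 inverted output}.
Test 2 (P=1, Q=0, R=1, S=0): fault-free n1=1, n2=0, n3=0, n4=1, n5=0, n6=0, n7=1, n8=0, n9=1 → Y1=1, Y2=1; observed Y1=1, Y2=1. Eliminates n9 stuck-at-0, n9 inverted output.
Test 3 (P=0, Q=1, R=0, S=0): fault-free n1=1, n2=0, n3=0, n4=1, n5=0, n6=0, n7=1, n8=1, n9=0 → Y1=1, Y2=0; observed Y1=1, Y2=0. Eliminates n8 inverted output.
Only n8 stuck-at-1 is consistent with every test.

n8 stuck-at-1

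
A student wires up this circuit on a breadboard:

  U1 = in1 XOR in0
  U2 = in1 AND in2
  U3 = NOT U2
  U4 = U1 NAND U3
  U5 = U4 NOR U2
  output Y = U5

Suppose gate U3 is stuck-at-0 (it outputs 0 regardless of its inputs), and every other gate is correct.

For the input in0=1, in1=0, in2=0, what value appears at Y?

0

Propagate with U3 forced: U1=1, U2=0, U3=0 [stuck-at-0], U4=1, U5=0.
So Y = 0. (Without the fault it would be 1.)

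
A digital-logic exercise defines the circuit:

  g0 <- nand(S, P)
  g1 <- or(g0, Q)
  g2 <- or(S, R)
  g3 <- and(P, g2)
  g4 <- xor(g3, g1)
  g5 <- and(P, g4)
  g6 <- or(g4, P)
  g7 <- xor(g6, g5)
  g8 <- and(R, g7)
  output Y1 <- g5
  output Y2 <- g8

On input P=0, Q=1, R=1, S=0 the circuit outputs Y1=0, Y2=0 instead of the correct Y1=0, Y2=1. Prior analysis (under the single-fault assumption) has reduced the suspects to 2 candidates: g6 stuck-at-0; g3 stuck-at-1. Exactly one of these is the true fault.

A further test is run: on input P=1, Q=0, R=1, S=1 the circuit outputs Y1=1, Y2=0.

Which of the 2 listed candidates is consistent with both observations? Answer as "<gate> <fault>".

g3 stuck-at-1

Evaluate each candidate on input P=1, Q=0, R=1, S=1:
  g6 stuck-at-0: g0=0, g1=0, g2=1, g3=1, g4=1, g5=1, g6=0 [stuck-at-0], g7=1, g8=1 → Y1=1, Y2=1 — eliminated
  g3 stuck-at-1: g0=0, g1=0, g2=1, g3=1 [stuck-at-1], g4=1, g5=1, g6=1, g7=0, g8=0 → Y1=1, Y2=0 — matches
Only g3 stuck-at-1 reproduces the observed Y1=1, Y2=0.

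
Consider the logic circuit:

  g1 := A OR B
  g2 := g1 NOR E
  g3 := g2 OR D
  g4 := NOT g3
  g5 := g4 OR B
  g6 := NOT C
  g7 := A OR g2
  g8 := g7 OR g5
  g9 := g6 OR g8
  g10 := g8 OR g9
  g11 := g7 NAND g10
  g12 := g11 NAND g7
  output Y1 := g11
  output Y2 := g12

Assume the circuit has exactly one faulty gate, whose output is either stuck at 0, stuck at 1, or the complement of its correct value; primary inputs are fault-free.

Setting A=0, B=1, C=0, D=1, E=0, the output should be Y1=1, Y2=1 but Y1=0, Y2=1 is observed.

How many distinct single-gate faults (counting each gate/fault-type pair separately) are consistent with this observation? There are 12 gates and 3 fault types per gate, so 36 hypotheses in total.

8

Fault-free: g1=1, g2=0, g3=1, g4=0, g5=1, g6=1, g7=0, g8=1, g9=1, g10=1, g11=1, g12=1 → Y1=1, Y2=1. Observed Y1=0, Y2=1.
  g1: stuck-at-0, inverted output ✓; others ✗
  g2: stuck-at-1, inverted output ✓; others ✗
  g3: none of the 3 fault types match ✗
  g4: none of the 3 fault types match ✗
  g5: none of the 3 fault types match ✗
  g6: none of the 3 fault types match ✗
  g7: stuck-at-1, inverted output ✓; others ✗
  g8: none of the 3 fault types match ✗
  g9: none of the 3 fault types match ✗
  g10: none of the 3 fault types match ✗
  g11: stuck-at-0, inverted output ✓; others ✗
  g12: none of the 3 fault types match ✗
Consistent faults: {g1 stuck-at-0, g1 inverted output, g2 stuck-at-1, g2 inverted output, g7 stuck-at-1, g7 inverted output, g11 stuck-at-0, g11 inverted output} — 8 in all.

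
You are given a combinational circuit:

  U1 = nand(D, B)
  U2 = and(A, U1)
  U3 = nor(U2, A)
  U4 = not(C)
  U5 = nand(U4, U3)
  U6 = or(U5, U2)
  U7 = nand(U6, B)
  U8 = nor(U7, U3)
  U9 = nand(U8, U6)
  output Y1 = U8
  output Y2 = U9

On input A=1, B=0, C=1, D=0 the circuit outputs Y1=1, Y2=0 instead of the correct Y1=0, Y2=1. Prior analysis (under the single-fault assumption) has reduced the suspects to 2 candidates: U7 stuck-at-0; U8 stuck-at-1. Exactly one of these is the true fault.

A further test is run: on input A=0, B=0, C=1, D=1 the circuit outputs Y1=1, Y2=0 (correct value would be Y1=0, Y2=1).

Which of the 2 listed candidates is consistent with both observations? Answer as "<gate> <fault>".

Evaluate each candidate on input A=0, B=0, C=1, D=1:
  U7 stuck-at-0: U1=1, U2=0, U3=1, U4=0, U5=1, U6=1, U7=0 [stuck-at-0], U8=0, U9=1 → Y1=0, Y2=1 — eliminated
  U8 stuck-at-1: U1=1, U2=0, U3=1, U4=0, U5=1, U6=1, U7=1, U8=1 [stuck-at-1], U9=0 → Y1=1, Y2=0 — matches
Only U8 stuck-at-1 reproduces the observed Y1=1, Y2=0.

U8 stuck-at-1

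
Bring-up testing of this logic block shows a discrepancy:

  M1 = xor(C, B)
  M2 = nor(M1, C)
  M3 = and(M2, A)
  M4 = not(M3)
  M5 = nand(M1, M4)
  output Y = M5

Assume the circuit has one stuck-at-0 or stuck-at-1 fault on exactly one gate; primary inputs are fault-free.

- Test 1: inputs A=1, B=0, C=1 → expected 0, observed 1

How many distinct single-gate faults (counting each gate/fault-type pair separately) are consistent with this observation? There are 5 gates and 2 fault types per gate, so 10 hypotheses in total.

Fault-free: M1=1, M2=0, M3=0, M4=1, M5=0 → 0. Observed 1.
  M1 stuck-at-0: output 1 ✓
  M1 stuck-at-1: output 0 ✗
  M2 stuck-at-0: output 0 ✗
  M2 stuck-at-1: output 1 ✓
  M3 stuck-at-0: output 0 ✗
  M3 stuck-at-1: output 1 ✓
  M4 stuck-at-0: output 1 ✓
  M4 stuck-at-1: output 0 ✗
  M5 stuck-at-0: output 0 ✗
  M5 stuck-at-1: output 1 ✓
Consistent faults: {M1 stuck-at-0, M2 stuck-at-1, M3 stuck-at-1, M4 stuck-at-0, M5 stuck-at-1} — 5 in all.

5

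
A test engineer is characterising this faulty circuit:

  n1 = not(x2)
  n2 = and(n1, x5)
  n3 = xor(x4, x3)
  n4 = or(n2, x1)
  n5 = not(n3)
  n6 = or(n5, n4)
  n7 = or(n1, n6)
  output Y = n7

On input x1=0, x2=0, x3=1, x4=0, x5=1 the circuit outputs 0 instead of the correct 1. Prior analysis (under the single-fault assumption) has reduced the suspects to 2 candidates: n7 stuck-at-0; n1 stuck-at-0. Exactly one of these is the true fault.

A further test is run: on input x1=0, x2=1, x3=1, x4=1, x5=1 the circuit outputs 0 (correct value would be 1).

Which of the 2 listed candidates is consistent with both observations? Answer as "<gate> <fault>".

Evaluate each candidate on input x1=0, x2=1, x3=1, x4=1, x5=1:
  n7 stuck-at-0: n1=0, n2=0, n3=0, n4=0, n5=1, n6=1, n7=0 [stuck-at-0] → 0 — matches
  n1 stuck-at-0: n1=0 [stuck-at-0], n2=0, n3=0, n4=0, n5=1, n6=1, n7=1 → 1 — eliminated
Only n7 stuck-at-0 reproduces the observed 0.

n7 stuck-at-0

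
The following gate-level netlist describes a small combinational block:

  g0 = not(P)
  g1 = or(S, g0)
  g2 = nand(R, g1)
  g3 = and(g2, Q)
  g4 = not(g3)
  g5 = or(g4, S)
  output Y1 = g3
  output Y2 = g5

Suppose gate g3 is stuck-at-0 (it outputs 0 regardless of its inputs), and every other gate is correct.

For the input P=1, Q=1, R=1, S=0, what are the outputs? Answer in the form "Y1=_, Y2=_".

Propagate with g3 forced: g0=0, g1=0, g2=1, g3=0 [stuck-at-0], g4=1, g5=1.
So the outputs are Y1=0, Y2=1. (Without the fault they would be Y1=1, Y2=0.)

Y1=0, Y2=1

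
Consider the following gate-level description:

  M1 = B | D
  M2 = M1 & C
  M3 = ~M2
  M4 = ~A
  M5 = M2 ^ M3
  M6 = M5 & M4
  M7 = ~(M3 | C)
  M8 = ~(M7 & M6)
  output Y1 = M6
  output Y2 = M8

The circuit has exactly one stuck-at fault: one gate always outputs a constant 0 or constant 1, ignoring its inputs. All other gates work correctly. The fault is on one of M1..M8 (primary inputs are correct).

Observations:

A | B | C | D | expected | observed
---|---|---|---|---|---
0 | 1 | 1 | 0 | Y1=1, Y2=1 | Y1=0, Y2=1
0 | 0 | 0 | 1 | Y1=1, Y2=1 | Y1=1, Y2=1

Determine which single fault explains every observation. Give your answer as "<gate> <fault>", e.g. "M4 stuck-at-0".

M3 stuck-at-1

Fault-free values for test 1 (A=0, B=1, C=1, D=0): M1=1, M2=1, M3=0, M4=1, M5=1, M6=1, M7=0, M8=1, giving Y1=1, Y2=1. Observed Y1=0, Y2=1.
Test 1: faults giving observed Y1=0, Y2=1 are {M3 stuck-at-1, M4 stuck-at-0, M5 stuck-at-0, M6 stuck-at-0}.
Test 2 (A=0, B=0, C=0, D=1): fault-free M1=1, M2=0, M3=1, M4=1, M5=1, M6=1, M7=0, M8=1 → Y1=1, Y2=1; observed Y1=1, Y2=1. Eliminates M4 stuck-at-0, M5 stuck-at-0, M6 stuck-at-0.
Only M3 stuck-at-1 is consistent with every test.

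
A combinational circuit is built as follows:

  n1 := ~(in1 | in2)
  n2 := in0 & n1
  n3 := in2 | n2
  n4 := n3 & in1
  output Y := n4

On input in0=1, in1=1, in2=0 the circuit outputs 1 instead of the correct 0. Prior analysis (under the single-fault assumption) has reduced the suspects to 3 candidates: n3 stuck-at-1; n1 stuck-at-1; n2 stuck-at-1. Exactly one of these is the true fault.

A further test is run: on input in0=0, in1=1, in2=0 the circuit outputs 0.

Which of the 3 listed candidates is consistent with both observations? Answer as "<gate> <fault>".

n1 stuck-at-1

Evaluate each candidate on input in0=0, in1=1, in2=0:
  n3 stuck-at-1: n1=0, n2=0, n3=1 [stuck-at-1], n4=1 → 1 — eliminated
  n1 stuck-at-1: n1=1 [stuck-at-1], n2=0, n3=0, n4=0 → 0 — matches
  n2 stuck-at-1: n1=0, n2=1 [stuck-at-1], n3=1, n4=1 → 1 — eliminated
Only n1 stuck-at-1 reproduces the observed 0.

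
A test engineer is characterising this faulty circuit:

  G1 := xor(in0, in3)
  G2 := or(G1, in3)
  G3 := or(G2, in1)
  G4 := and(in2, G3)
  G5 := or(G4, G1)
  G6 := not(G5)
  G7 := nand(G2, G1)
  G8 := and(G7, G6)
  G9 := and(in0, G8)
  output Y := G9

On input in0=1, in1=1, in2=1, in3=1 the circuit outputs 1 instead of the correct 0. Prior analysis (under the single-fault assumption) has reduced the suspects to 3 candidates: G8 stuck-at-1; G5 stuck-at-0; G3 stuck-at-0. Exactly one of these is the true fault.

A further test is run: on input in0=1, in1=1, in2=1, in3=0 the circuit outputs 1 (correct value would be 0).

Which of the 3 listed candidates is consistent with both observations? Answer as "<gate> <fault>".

G8 stuck-at-1

Evaluate each candidate on input in0=1, in1=1, in2=1, in3=0:
  G8 stuck-at-1: G1=1, G2=1, G3=1, G4=1, G5=1, G6=0, G7=0, G8=1 [stuck-at-1], G9=1 → 1 — matches
  G5 stuck-at-0: G1=1, G2=1, G3=1, G4=1, G5=0 [stuck-at-0], G6=1, G7=0, G8=0, G9=0 → 0 — eliminated
  G3 stuck-at-0: G1=1, G2=1, G3=0 [stuck-at-0], G4=0, G5=1, G6=0, G7=0, G8=0, G9=0 → 0 — eliminated
Only G8 stuck-at-1 reproduces the observed 1.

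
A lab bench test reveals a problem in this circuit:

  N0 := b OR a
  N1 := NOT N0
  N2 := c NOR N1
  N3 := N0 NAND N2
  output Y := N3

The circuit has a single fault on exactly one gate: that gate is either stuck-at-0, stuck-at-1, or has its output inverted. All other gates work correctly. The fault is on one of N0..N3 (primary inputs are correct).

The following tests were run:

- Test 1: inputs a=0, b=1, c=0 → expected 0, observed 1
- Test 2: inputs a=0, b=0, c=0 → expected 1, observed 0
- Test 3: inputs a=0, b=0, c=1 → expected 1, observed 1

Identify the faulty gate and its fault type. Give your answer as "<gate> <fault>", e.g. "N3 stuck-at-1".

N0 inverted output

Fault-free values for test 1 (a=0, b=1, c=0): N0=1, N1=0, N2=1, N3=0, giving Y=0. Observed 1.
Test 1: faults giving observed 1 are {N0 stuck-at-0, N0 inverted output, N1 stuck-at-1, N1 inverted output, N2 stuck-at-0, N2 inverted output, N3 stuck-at-1, N3 inverted output}.
Test 2 (a=0, b=0, c=0): fault-free N0=0, N1=1, N2=0, N3=1 → 1; observed 0. Eliminates N0 stuck-at-0, N1 stuck-at-1, N1 inverted output, N2 stuck-at-0, N2 inverted output, N3 stuck-at-1.
Test 3 (a=0, b=0, c=1): fault-free N0=0, N1=1, N2=0, N3=1 → 1; observed 1. Eliminates N3 inverted output.
Only N0 inverted output is consistent with every test.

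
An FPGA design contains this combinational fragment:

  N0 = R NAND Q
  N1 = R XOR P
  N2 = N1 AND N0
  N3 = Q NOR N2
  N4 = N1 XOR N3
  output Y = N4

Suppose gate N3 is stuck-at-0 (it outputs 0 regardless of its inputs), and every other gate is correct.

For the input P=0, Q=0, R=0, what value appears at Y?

0

Propagate with N3 forced: N0=1, N1=0, N2=0, N3=0 [stuck-at-0], N4=0.
So Y = 0. (Without the fault it would be 1.)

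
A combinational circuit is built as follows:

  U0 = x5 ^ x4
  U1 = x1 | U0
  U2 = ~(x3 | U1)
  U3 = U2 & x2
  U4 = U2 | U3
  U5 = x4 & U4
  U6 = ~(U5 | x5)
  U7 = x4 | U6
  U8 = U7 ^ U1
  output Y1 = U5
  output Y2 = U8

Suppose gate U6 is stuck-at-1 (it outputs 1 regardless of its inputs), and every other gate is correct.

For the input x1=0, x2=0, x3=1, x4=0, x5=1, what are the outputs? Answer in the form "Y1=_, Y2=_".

Propagate with U6 forced: U0=1, U1=1, U2=0, U3=0, U4=0, U5=0, U6=1 [stuck-at-1], U7=1, U8=0.
So the outputs are Y1=0, Y2=0. (Without the fault they would be Y1=0, Y2=1.)

Y1=0, Y2=0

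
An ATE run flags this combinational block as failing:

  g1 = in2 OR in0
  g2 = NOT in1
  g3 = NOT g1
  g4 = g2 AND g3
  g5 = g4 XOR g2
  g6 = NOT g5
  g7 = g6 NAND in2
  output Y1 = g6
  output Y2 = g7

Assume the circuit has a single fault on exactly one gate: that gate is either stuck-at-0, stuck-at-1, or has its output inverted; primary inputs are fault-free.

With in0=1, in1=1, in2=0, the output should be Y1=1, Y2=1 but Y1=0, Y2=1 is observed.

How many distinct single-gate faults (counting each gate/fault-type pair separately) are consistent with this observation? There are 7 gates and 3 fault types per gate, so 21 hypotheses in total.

8

Fault-free: g1=1, g2=0, g3=0, g4=0, g5=0, g6=1, g7=1 → Y1=1, Y2=1. Observed Y1=0, Y2=1.
  g1: none of the 3 fault types match ✗
  g2: stuck-at-1, inverted output ✓; others ✗
  g3: none of the 3 fault types match ✗
  g4: stuck-at-1, inverted output ✓; others ✗
  g5: stuck-at-1, inverted output ✓; others ✗
  g6: stuck-at-0, inverted output ✓; others ✗
  g7: none of the 3 fault types match ✗
Consistent faults: {g2 stuck-at-1, g2 inverted output, g4 stuck-at-1, g4 inverted output, g5 stuck-at-1, g5 inverted output, g6 stuck-at-0, g6 inverted output} — 8 in all.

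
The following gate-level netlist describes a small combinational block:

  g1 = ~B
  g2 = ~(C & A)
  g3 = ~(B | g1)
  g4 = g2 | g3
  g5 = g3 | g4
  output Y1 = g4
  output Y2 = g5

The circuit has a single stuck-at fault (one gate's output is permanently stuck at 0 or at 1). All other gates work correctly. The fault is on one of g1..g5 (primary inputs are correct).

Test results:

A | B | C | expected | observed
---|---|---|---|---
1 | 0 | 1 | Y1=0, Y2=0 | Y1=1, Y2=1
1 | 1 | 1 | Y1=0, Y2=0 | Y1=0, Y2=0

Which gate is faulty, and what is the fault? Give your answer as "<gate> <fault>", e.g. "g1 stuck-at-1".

Fault-free values for test 1 (A=1, B=0, C=1): g1=1, g2=0, g3=0, g4=0, g5=0, giving Y1=0, Y2=0. Observed Y1=1, Y2=1.
Test 1: faults giving observed Y1=1, Y2=1 are {g1 stuck-at-0, g2 stuck-at-1, g3 stuck-at-1, g4 stuck-at-1}.
Test 2 (A=1, B=1, C=1): fault-free g1=0, g2=0, g3=0, g4=0, g5=0 → Y1=0, Y2=0; observed Y1=0, Y2=0. Eliminates g2 stuck-at-1, g3 stuck-at-1, g4 stuck-at-1.
Only g1 stuck-at-0 is consistent with every test.

g1 stuck-at-0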